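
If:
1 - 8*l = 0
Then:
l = 1/8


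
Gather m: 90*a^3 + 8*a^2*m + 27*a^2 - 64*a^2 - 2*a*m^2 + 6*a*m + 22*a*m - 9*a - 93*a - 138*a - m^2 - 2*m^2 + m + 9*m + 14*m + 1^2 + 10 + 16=90*a^3 - 37*a^2 - 240*a + m^2*(-2*a - 3) + m*(8*a^2 + 28*a + 24) + 27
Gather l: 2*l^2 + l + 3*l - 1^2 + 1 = 2*l^2 + 4*l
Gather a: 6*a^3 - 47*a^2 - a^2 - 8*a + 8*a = 6*a^3 - 48*a^2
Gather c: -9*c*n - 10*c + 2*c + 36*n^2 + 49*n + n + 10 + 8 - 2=c*(-9*n - 8) + 36*n^2 + 50*n + 16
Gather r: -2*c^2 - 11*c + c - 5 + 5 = -2*c^2 - 10*c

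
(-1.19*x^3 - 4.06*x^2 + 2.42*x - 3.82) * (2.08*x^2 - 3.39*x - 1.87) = -2.4752*x^5 - 4.4107*x^4 + 21.0223*x^3 - 8.5572*x^2 + 8.4244*x + 7.1434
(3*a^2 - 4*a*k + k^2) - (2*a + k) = 3*a^2 - 4*a*k - 2*a + k^2 - k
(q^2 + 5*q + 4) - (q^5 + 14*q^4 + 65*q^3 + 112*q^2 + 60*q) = -q^5 - 14*q^4 - 65*q^3 - 111*q^2 - 55*q + 4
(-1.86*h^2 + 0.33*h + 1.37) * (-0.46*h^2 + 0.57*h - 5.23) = 0.8556*h^4 - 1.212*h^3 + 9.2857*h^2 - 0.945*h - 7.1651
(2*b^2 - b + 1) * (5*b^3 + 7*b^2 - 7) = 10*b^5 + 9*b^4 - 2*b^3 - 7*b^2 + 7*b - 7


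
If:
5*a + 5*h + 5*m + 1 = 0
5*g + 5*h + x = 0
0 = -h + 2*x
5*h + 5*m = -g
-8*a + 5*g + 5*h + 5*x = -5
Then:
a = 35/188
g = 363/188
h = -165/94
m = 1287/940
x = -165/188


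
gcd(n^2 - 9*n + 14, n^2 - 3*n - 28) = n - 7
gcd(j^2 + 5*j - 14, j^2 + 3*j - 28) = j + 7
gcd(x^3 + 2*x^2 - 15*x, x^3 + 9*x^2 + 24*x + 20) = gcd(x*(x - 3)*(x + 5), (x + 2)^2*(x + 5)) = x + 5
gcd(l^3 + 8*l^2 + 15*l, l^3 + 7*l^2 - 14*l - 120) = l + 5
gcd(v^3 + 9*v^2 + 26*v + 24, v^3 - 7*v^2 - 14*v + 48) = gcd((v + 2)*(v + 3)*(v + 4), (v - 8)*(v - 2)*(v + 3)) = v + 3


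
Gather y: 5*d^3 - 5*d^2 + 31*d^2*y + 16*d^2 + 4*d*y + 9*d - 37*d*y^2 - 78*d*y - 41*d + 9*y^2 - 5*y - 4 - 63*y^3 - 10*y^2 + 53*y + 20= 5*d^3 + 11*d^2 - 32*d - 63*y^3 + y^2*(-37*d - 1) + y*(31*d^2 - 74*d + 48) + 16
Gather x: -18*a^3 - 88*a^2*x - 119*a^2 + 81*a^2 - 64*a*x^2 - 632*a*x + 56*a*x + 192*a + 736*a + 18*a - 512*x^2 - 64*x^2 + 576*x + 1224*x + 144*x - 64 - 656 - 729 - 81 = -18*a^3 - 38*a^2 + 946*a + x^2*(-64*a - 576) + x*(-88*a^2 - 576*a + 1944) - 1530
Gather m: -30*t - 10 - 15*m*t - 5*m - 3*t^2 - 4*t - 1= m*(-15*t - 5) - 3*t^2 - 34*t - 11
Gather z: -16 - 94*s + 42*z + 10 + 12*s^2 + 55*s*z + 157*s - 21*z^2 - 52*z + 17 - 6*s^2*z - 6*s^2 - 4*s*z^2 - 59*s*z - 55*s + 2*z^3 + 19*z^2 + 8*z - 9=6*s^2 + 8*s + 2*z^3 + z^2*(-4*s - 2) + z*(-6*s^2 - 4*s - 2) + 2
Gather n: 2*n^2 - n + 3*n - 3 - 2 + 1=2*n^2 + 2*n - 4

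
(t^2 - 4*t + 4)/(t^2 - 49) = (t^2 - 4*t + 4)/(t^2 - 49)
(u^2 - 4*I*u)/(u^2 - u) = (u - 4*I)/(u - 1)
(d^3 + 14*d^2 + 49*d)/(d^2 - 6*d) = (d^2 + 14*d + 49)/(d - 6)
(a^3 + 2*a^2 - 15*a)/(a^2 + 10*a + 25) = a*(a - 3)/(a + 5)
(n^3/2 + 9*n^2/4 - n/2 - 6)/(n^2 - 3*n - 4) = (-2*n^3 - 9*n^2 + 2*n + 24)/(4*(-n^2 + 3*n + 4))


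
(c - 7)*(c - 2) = c^2 - 9*c + 14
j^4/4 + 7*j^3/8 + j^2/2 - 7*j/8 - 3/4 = (j/4 + 1/2)*(j - 1)*(j + 1)*(j + 3/2)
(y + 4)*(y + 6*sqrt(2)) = y^2 + 4*y + 6*sqrt(2)*y + 24*sqrt(2)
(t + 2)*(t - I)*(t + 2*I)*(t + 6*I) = t^4 + 2*t^3 + 7*I*t^3 - 4*t^2 + 14*I*t^2 - 8*t + 12*I*t + 24*I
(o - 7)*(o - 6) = o^2 - 13*o + 42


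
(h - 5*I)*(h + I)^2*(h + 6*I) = h^4 + 3*I*h^3 + 27*h^2 + 59*I*h - 30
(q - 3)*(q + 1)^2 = q^3 - q^2 - 5*q - 3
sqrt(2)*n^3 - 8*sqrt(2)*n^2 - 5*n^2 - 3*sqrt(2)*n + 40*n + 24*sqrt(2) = (n - 8)*(n - 3*sqrt(2))*(sqrt(2)*n + 1)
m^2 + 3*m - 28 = (m - 4)*(m + 7)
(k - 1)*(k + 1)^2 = k^3 + k^2 - k - 1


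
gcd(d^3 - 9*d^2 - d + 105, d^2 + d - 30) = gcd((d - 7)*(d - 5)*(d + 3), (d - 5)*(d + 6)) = d - 5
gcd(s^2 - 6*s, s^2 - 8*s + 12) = s - 6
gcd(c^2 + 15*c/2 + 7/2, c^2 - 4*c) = 1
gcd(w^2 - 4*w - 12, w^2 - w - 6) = w + 2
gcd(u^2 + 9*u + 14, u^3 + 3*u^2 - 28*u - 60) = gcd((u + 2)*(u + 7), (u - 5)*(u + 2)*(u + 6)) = u + 2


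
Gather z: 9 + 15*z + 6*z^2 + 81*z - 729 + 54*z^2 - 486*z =60*z^2 - 390*z - 720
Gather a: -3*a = -3*a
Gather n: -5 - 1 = -6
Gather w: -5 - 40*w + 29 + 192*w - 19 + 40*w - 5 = 192*w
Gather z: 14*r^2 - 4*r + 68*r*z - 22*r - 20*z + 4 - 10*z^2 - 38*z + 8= 14*r^2 - 26*r - 10*z^2 + z*(68*r - 58) + 12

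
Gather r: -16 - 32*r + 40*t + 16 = -32*r + 40*t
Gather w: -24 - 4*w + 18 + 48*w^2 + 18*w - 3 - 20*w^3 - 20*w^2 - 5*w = -20*w^3 + 28*w^2 + 9*w - 9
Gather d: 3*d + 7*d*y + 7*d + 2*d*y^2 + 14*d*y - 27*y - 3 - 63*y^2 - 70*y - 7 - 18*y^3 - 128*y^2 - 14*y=d*(2*y^2 + 21*y + 10) - 18*y^3 - 191*y^2 - 111*y - 10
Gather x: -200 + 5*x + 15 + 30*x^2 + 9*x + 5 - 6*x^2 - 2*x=24*x^2 + 12*x - 180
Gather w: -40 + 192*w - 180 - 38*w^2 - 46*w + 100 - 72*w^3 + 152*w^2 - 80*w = -72*w^3 + 114*w^2 + 66*w - 120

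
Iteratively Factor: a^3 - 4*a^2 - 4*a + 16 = (a - 4)*(a^2 - 4) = (a - 4)*(a - 2)*(a + 2)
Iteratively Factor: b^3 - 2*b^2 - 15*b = (b + 3)*(b^2 - 5*b) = (b - 5)*(b + 3)*(b)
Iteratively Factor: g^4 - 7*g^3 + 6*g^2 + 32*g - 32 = (g - 4)*(g^3 - 3*g^2 - 6*g + 8) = (g - 4)*(g + 2)*(g^2 - 5*g + 4) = (g - 4)^2*(g + 2)*(g - 1)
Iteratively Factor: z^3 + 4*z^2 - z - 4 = (z + 1)*(z^2 + 3*z - 4) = (z - 1)*(z + 1)*(z + 4)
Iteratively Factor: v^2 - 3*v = (v)*(v - 3)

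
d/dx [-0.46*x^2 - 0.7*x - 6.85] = -0.92*x - 0.7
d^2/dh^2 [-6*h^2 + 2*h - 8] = -12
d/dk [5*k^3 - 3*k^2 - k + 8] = 15*k^2 - 6*k - 1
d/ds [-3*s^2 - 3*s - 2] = -6*s - 3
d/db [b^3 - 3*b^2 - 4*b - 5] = 3*b^2 - 6*b - 4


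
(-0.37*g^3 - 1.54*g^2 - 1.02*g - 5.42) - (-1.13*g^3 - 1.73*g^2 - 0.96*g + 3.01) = 0.76*g^3 + 0.19*g^2 - 0.0600000000000001*g - 8.43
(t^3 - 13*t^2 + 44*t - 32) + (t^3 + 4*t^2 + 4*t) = 2*t^3 - 9*t^2 + 48*t - 32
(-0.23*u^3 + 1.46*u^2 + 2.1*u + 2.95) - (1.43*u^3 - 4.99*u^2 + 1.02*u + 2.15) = -1.66*u^3 + 6.45*u^2 + 1.08*u + 0.8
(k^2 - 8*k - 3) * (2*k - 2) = 2*k^3 - 18*k^2 + 10*k + 6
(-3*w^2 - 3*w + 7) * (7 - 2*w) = 6*w^3 - 15*w^2 - 35*w + 49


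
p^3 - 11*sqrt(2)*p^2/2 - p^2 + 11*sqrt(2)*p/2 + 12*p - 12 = (p - 1)*(p - 4*sqrt(2))*(p - 3*sqrt(2)/2)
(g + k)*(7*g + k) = 7*g^2 + 8*g*k + k^2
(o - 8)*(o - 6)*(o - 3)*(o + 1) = o^4 - 16*o^3 + 73*o^2 - 54*o - 144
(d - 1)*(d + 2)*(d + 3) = d^3 + 4*d^2 + d - 6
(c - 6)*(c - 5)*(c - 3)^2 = c^4 - 17*c^3 + 105*c^2 - 279*c + 270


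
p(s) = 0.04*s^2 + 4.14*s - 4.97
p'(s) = 0.08*s + 4.14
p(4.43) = 14.16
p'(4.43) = 4.49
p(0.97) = -0.92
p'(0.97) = 4.22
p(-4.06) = -21.12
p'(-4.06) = 3.82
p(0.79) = -1.67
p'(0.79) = 4.20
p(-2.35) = -14.48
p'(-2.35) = 3.95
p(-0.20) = -5.80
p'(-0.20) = 4.12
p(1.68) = 2.10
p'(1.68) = 4.27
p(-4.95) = -24.48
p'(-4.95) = 3.74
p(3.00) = 7.81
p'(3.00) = 4.38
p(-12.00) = -48.89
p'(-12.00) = 3.18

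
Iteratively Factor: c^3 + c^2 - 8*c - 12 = (c - 3)*(c^2 + 4*c + 4) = (c - 3)*(c + 2)*(c + 2)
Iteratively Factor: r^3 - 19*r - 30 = (r + 2)*(r^2 - 2*r - 15) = (r + 2)*(r + 3)*(r - 5)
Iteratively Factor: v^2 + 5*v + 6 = (v + 3)*(v + 2)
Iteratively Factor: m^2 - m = (m)*(m - 1)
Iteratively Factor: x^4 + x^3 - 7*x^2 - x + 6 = (x - 1)*(x^3 + 2*x^2 - 5*x - 6) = (x - 2)*(x - 1)*(x^2 + 4*x + 3) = (x - 2)*(x - 1)*(x + 3)*(x + 1)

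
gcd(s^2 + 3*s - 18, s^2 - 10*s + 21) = s - 3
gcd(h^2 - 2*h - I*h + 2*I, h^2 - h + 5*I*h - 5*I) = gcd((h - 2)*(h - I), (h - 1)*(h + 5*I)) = 1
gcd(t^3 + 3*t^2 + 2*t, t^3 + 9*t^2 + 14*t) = t^2 + 2*t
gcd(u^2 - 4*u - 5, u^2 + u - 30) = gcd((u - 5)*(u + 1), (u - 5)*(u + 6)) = u - 5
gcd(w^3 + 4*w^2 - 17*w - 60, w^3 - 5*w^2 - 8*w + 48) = w^2 - w - 12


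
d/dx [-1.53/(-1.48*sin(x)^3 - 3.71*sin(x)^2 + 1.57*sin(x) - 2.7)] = (-6.7932*sin(x)^2 - 11.3526*sin(x) + 2.4021)*cos(x)/(1.48*sin(x)^3 + 3.71*sin(x)^2 - 1.57*sin(x) + 2.7)^2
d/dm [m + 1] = 1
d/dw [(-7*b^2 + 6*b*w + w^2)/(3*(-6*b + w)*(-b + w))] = -13*b/(108*b^2 - 36*b*w + 3*w^2)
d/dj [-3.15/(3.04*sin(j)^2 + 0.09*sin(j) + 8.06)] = (19.152*sin(j) + 0.2835)*cos(j)/(3.04*sin(j)^2 + 0.09*sin(j) + 8.06)^2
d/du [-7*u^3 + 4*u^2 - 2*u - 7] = -21*u^2 + 8*u - 2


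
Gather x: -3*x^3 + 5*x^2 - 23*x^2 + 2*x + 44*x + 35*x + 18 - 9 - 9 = -3*x^3 - 18*x^2 + 81*x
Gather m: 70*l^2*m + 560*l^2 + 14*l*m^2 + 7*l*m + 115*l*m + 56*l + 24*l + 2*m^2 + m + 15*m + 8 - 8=560*l^2 + 80*l + m^2*(14*l + 2) + m*(70*l^2 + 122*l + 16)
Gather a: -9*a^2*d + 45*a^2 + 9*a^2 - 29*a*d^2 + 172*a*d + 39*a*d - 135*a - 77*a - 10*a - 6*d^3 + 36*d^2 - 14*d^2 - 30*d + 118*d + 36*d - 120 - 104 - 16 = a^2*(54 - 9*d) + a*(-29*d^2 + 211*d - 222) - 6*d^3 + 22*d^2 + 124*d - 240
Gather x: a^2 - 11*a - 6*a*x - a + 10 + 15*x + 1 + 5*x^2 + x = a^2 - 12*a + 5*x^2 + x*(16 - 6*a) + 11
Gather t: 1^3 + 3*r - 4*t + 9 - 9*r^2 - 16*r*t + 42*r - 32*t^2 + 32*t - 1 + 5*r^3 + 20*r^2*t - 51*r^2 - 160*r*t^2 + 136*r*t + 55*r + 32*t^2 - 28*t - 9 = 5*r^3 - 60*r^2 - 160*r*t^2 + 100*r + t*(20*r^2 + 120*r)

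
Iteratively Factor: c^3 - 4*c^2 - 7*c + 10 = (c + 2)*(c^2 - 6*c + 5) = (c - 1)*(c + 2)*(c - 5)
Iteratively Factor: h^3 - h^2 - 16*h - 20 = (h - 5)*(h^2 + 4*h + 4) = (h - 5)*(h + 2)*(h + 2)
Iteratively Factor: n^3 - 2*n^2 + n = (n)*(n^2 - 2*n + 1) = n*(n - 1)*(n - 1)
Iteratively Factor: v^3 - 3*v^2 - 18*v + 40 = (v - 5)*(v^2 + 2*v - 8) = (v - 5)*(v - 2)*(v + 4)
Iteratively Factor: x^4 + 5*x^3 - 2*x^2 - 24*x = (x - 2)*(x^3 + 7*x^2 + 12*x) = (x - 2)*(x + 4)*(x^2 + 3*x) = (x - 2)*(x + 3)*(x + 4)*(x)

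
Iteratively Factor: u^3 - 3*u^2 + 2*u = (u - 1)*(u^2 - 2*u) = (u - 2)*(u - 1)*(u)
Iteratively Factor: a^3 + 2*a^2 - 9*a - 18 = (a + 2)*(a^2 - 9) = (a - 3)*(a + 2)*(a + 3)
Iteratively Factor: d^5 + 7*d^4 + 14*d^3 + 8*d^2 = (d)*(d^4 + 7*d^3 + 14*d^2 + 8*d) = d*(d + 1)*(d^3 + 6*d^2 + 8*d) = d*(d + 1)*(d + 2)*(d^2 + 4*d) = d*(d + 1)*(d + 2)*(d + 4)*(d)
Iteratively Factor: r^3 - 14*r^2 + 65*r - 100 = (r - 5)*(r^2 - 9*r + 20) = (r - 5)*(r - 4)*(r - 5)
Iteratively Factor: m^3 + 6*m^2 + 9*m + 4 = (m + 4)*(m^2 + 2*m + 1) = (m + 1)*(m + 4)*(m + 1)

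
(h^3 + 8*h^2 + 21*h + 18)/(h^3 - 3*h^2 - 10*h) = (h^2 + 6*h + 9)/(h*(h - 5))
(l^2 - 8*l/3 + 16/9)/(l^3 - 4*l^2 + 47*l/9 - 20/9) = (3*l - 4)/(3*l^2 - 8*l + 5)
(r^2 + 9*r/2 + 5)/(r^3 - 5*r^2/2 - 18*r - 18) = (2*r + 5)/(2*r^2 - 9*r - 18)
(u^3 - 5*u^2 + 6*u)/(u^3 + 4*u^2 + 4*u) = (u^2 - 5*u + 6)/(u^2 + 4*u + 4)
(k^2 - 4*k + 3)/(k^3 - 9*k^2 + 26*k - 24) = (k - 1)/(k^2 - 6*k + 8)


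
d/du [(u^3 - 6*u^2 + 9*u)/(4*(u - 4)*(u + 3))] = (u^4 - 2*u^3 - 39*u^2 + 144*u - 108)/(4*(u^4 - 2*u^3 - 23*u^2 + 24*u + 144))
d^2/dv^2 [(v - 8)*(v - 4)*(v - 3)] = 6*v - 30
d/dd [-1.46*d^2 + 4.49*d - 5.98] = 4.49 - 2.92*d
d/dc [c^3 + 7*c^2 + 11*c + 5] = 3*c^2 + 14*c + 11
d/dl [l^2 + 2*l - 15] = 2*l + 2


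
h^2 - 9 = (h - 3)*(h + 3)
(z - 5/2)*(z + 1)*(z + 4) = z^3 + 5*z^2/2 - 17*z/2 - 10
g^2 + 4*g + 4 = (g + 2)^2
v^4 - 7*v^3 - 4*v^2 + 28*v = v*(v - 7)*(v - 2)*(v + 2)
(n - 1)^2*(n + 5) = n^3 + 3*n^2 - 9*n + 5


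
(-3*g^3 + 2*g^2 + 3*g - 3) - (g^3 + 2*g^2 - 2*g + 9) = -4*g^3 + 5*g - 12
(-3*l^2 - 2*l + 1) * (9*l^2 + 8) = -27*l^4 - 18*l^3 - 15*l^2 - 16*l + 8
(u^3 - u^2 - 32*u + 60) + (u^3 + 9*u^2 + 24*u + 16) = 2*u^3 + 8*u^2 - 8*u + 76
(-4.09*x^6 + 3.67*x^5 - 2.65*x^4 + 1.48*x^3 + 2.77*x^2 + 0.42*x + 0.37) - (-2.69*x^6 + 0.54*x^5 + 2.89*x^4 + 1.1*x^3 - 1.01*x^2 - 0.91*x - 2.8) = -1.4*x^6 + 3.13*x^5 - 5.54*x^4 + 0.38*x^3 + 3.78*x^2 + 1.33*x + 3.17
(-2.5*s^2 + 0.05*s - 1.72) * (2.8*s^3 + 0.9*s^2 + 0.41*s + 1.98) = -7.0*s^5 - 2.11*s^4 - 5.796*s^3 - 6.4775*s^2 - 0.6062*s - 3.4056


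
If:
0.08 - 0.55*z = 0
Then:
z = 0.15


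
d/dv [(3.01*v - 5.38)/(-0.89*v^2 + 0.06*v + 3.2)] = (2.6789*v^2 - 9.5764*v + 9.9548)/(0.7921*v^4 - 0.1068*v^3 - 5.6924*v^2 + 0.384*v + 10.24)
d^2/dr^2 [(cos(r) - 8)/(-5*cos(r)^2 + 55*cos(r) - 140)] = (9*(1 - cos(2*r))^2*cos(r)/4 - 21*(1 - cos(2*r))^2/4 - 1970*cos(r) + 121*cos(2*r) + 51*cos(3*r)/2 - cos(5*r)/2 + 1014)/(5*(cos(r) - 7)^3*(cos(r) - 4)^3)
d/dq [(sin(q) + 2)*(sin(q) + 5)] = (2*sin(q) + 7)*cos(q)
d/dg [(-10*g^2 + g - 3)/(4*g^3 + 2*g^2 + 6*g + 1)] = (40*g^4 - 8*g^3 - 26*g^2 - 8*g + 19)/(16*g^6 + 16*g^5 + 52*g^4 + 32*g^3 + 40*g^2 + 12*g + 1)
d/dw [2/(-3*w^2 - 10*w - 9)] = 4*(3*w + 5)/(3*w^2 + 10*w + 9)^2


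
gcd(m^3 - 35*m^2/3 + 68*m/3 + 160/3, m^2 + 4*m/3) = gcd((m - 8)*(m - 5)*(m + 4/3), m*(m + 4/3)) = m + 4/3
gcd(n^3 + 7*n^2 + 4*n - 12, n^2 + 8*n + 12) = n^2 + 8*n + 12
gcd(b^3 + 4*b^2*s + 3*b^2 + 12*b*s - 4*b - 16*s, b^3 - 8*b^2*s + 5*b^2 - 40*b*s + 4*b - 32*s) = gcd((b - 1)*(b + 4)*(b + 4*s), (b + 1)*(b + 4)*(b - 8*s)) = b + 4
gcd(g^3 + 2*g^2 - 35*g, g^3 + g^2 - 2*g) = g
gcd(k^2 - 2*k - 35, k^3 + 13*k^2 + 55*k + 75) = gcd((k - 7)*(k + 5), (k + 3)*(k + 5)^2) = k + 5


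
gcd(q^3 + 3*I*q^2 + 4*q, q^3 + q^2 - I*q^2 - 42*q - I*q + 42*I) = q - I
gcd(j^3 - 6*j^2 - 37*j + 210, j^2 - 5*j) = j - 5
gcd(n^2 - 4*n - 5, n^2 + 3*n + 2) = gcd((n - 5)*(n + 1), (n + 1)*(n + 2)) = n + 1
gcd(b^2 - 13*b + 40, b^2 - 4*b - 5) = b - 5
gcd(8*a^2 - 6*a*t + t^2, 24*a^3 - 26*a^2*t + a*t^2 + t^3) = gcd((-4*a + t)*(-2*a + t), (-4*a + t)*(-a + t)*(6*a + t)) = -4*a + t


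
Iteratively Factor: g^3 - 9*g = (g)*(g^2 - 9) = g*(g + 3)*(g - 3)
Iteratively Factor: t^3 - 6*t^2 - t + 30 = (t - 3)*(t^2 - 3*t - 10) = (t - 5)*(t - 3)*(t + 2)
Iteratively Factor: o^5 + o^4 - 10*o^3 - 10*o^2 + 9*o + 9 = (o + 3)*(o^4 - 2*o^3 - 4*o^2 + 2*o + 3) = (o - 3)*(o + 3)*(o^3 + o^2 - o - 1) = (o - 3)*(o - 1)*(o + 3)*(o^2 + 2*o + 1) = (o - 3)*(o - 1)*(o + 1)*(o + 3)*(o + 1)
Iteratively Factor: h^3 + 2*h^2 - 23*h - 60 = (h - 5)*(h^2 + 7*h + 12) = (h - 5)*(h + 3)*(h + 4)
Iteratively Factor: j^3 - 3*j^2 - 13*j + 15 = (j + 3)*(j^2 - 6*j + 5) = (j - 1)*(j + 3)*(j - 5)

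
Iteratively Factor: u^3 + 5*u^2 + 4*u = (u + 4)*(u^2 + u) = (u + 1)*(u + 4)*(u)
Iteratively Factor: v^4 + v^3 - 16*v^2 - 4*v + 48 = (v - 3)*(v^3 + 4*v^2 - 4*v - 16) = (v - 3)*(v + 2)*(v^2 + 2*v - 8) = (v - 3)*(v - 2)*(v + 2)*(v + 4)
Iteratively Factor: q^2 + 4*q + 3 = (q + 3)*(q + 1)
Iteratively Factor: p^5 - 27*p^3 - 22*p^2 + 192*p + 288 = (p - 4)*(p^4 + 4*p^3 - 11*p^2 - 66*p - 72) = (p - 4)^2*(p^3 + 8*p^2 + 21*p + 18) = (p - 4)^2*(p + 3)*(p^2 + 5*p + 6) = (p - 4)^2*(p + 3)^2*(p + 2)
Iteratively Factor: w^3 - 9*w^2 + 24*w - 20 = (w - 2)*(w^2 - 7*w + 10) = (w - 5)*(w - 2)*(w - 2)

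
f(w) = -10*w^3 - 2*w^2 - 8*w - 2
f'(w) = -30*w^2 - 4*w - 8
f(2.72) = -239.79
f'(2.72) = -240.83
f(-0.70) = 6.05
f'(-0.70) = -19.90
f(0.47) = -7.24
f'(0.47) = -16.51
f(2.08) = -117.28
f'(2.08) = -146.11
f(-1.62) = 48.23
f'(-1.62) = -80.25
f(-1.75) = 59.47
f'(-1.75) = -92.88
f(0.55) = -8.67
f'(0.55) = -19.28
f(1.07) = -25.10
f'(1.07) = -46.63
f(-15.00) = 33418.00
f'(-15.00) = -6698.00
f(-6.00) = 2134.00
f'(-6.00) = -1064.00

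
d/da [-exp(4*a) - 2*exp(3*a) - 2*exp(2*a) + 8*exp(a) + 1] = (-4*exp(3*a) - 6*exp(2*a) - 4*exp(a) + 8)*exp(a)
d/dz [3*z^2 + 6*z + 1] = 6*z + 6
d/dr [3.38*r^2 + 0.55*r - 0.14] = 6.76*r + 0.55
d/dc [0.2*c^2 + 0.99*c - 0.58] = 0.4*c + 0.99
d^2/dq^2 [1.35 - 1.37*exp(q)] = -1.37*exp(q)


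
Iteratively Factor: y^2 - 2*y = (y)*(y - 2)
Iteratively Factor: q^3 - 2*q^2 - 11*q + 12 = (q - 1)*(q^2 - q - 12) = (q - 4)*(q - 1)*(q + 3)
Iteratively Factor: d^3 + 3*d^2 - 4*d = (d + 4)*(d^2 - d) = d*(d + 4)*(d - 1)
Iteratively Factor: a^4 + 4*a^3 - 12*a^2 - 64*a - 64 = (a - 4)*(a^3 + 8*a^2 + 20*a + 16) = (a - 4)*(a + 2)*(a^2 + 6*a + 8) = (a - 4)*(a + 2)^2*(a + 4)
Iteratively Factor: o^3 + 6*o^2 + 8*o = (o + 2)*(o^2 + 4*o) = o*(o + 2)*(o + 4)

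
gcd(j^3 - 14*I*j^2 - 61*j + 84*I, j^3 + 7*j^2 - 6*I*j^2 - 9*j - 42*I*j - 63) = j - 3*I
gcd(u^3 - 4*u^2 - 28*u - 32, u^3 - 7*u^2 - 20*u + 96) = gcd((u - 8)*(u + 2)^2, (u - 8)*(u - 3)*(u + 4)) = u - 8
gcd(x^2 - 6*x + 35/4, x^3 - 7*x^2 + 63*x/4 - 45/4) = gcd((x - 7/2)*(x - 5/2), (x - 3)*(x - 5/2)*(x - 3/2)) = x - 5/2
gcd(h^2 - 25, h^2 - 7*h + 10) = h - 5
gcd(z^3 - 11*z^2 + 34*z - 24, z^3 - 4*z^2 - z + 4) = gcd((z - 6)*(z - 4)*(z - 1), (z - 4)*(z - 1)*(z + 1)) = z^2 - 5*z + 4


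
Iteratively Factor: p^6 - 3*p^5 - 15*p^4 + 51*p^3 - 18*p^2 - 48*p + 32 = (p + 4)*(p^5 - 7*p^4 + 13*p^3 - p^2 - 14*p + 8) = (p + 1)*(p + 4)*(p^4 - 8*p^3 + 21*p^2 - 22*p + 8) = (p - 1)*(p + 1)*(p + 4)*(p^3 - 7*p^2 + 14*p - 8) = (p - 1)^2*(p + 1)*(p + 4)*(p^2 - 6*p + 8) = (p - 2)*(p - 1)^2*(p + 1)*(p + 4)*(p - 4)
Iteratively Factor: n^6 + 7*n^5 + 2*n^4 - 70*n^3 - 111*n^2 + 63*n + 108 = (n + 4)*(n^5 + 3*n^4 - 10*n^3 - 30*n^2 + 9*n + 27) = (n + 1)*(n + 4)*(n^4 + 2*n^3 - 12*n^2 - 18*n + 27) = (n + 1)*(n + 3)*(n + 4)*(n^3 - n^2 - 9*n + 9) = (n + 1)*(n + 3)^2*(n + 4)*(n^2 - 4*n + 3) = (n - 1)*(n + 1)*(n + 3)^2*(n + 4)*(n - 3)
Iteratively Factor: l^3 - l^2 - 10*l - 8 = (l + 1)*(l^2 - 2*l - 8) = (l - 4)*(l + 1)*(l + 2)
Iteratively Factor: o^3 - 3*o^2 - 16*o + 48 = (o + 4)*(o^2 - 7*o + 12) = (o - 4)*(o + 4)*(o - 3)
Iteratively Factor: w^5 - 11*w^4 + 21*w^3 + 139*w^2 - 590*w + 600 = (w - 3)*(w^4 - 8*w^3 - 3*w^2 + 130*w - 200) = (w - 5)*(w - 3)*(w^3 - 3*w^2 - 18*w + 40) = (w - 5)^2*(w - 3)*(w^2 + 2*w - 8) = (w - 5)^2*(w - 3)*(w + 4)*(w - 2)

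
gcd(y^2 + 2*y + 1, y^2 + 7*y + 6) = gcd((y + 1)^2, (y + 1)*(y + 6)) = y + 1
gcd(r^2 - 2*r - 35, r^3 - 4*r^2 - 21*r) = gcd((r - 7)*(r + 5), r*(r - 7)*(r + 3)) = r - 7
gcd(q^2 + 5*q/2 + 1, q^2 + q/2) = q + 1/2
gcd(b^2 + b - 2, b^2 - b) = b - 1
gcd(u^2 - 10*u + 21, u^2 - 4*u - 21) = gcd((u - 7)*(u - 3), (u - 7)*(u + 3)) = u - 7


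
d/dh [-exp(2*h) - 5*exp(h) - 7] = (-2*exp(h) - 5)*exp(h)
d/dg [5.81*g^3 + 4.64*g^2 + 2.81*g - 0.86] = 17.43*g^2 + 9.28*g + 2.81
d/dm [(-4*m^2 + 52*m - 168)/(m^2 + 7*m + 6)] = 16*(-5*m^2 + 18*m + 93)/(m^4 + 14*m^3 + 61*m^2 + 84*m + 36)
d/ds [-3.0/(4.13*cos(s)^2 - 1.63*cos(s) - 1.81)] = (4.89 - 24.78*cos(s))*sin(s)/(-4.13*cos(s)^2 + 1.63*cos(s) + 1.81)^2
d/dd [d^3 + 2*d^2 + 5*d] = 3*d^2 + 4*d + 5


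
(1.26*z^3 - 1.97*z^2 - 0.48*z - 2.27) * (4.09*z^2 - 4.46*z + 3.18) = 5.1534*z^5 - 13.6769*z^4 + 10.8298*z^3 - 13.4081*z^2 + 8.5978*z - 7.2186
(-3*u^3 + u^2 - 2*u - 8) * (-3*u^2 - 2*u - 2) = 9*u^5 + 3*u^4 + 10*u^3 + 26*u^2 + 20*u + 16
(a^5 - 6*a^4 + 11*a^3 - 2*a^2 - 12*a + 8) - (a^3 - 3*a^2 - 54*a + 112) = a^5 - 6*a^4 + 10*a^3 + a^2 + 42*a - 104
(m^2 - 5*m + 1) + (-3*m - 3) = m^2 - 8*m - 2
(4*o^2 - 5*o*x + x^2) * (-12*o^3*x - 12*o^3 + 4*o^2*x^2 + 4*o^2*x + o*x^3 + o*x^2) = -48*o^5*x - 48*o^5 + 76*o^4*x^2 + 76*o^4*x - 28*o^3*x^3 - 28*o^3*x^2 - o^2*x^4 - o^2*x^3 + o*x^5 + o*x^4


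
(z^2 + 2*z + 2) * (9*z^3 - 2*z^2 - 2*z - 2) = 9*z^5 + 16*z^4 + 12*z^3 - 10*z^2 - 8*z - 4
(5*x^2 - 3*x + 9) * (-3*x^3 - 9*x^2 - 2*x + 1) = -15*x^5 - 36*x^4 - 10*x^3 - 70*x^2 - 21*x + 9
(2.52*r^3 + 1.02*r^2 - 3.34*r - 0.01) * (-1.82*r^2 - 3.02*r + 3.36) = -4.5864*r^5 - 9.4668*r^4 + 11.4656*r^3 + 13.5322*r^2 - 11.1922*r - 0.0336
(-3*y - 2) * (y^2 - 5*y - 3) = -3*y^3 + 13*y^2 + 19*y + 6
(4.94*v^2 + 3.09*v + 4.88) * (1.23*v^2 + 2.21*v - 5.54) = 6.0762*v^4 + 14.7181*v^3 - 14.5363*v^2 - 6.3338*v - 27.0352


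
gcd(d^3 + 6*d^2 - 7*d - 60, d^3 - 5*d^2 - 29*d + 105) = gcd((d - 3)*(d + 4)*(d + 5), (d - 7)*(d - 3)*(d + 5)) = d^2 + 2*d - 15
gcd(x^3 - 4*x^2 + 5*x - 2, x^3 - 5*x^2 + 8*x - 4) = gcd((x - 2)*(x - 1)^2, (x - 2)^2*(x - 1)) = x^2 - 3*x + 2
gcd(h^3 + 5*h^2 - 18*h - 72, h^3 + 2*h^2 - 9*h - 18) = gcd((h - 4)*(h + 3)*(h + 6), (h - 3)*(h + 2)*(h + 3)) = h + 3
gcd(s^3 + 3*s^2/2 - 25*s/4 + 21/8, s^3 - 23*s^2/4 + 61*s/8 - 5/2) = s - 1/2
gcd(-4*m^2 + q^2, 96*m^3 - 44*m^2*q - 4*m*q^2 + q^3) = -2*m + q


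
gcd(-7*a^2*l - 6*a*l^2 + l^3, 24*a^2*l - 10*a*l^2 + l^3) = l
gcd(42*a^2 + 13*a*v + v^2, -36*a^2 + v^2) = 6*a + v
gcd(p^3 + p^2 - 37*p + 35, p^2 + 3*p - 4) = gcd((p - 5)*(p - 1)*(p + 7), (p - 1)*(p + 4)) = p - 1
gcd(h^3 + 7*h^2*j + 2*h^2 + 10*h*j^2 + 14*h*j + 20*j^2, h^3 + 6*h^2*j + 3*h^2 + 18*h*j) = 1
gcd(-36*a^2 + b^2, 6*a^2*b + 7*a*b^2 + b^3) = 6*a + b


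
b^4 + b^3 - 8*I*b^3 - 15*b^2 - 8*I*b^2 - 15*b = b*(b + 1)*(b - 5*I)*(b - 3*I)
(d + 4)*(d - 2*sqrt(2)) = d^2 - 2*sqrt(2)*d + 4*d - 8*sqrt(2)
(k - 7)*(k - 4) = k^2 - 11*k + 28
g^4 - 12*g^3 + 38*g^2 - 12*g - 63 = (g - 7)*(g - 3)^2*(g + 1)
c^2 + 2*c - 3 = (c - 1)*(c + 3)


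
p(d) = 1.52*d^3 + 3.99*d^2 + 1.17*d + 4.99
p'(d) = 4.56*d^2 + 7.98*d + 1.17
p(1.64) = 24.34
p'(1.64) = 26.52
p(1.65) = 24.61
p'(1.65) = 26.75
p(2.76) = 70.57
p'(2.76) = 57.93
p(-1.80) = 6.95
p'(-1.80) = 1.58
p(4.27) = 201.07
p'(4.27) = 118.39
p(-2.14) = 5.86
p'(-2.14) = 4.98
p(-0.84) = 5.92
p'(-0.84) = -2.32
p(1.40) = 18.62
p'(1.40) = 21.28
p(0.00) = 4.99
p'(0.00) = 1.17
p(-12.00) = -2061.05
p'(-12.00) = 562.05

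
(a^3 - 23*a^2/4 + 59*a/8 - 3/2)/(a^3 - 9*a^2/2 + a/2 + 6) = (a - 1/4)/(a + 1)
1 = 1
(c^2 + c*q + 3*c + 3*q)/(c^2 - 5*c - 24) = (c + q)/(c - 8)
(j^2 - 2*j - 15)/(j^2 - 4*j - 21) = (j - 5)/(j - 7)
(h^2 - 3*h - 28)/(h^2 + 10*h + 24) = (h - 7)/(h + 6)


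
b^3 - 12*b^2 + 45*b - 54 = (b - 6)*(b - 3)^2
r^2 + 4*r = r*(r + 4)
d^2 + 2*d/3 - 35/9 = (d - 5/3)*(d + 7/3)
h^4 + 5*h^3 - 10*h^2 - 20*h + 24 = (h - 2)*(h - 1)*(h + 2)*(h + 6)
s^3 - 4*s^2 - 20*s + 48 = (s - 6)*(s - 2)*(s + 4)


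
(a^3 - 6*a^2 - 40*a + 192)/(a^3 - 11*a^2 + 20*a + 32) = (a + 6)/(a + 1)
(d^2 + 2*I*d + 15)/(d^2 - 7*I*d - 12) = (d + 5*I)/(d - 4*I)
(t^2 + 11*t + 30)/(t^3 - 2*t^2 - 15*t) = (t^2 + 11*t + 30)/(t*(t^2 - 2*t - 15))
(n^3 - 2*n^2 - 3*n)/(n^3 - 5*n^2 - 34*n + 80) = n*(n^2 - 2*n - 3)/(n^3 - 5*n^2 - 34*n + 80)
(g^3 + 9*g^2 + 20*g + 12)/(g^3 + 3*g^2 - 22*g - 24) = (g + 2)/(g - 4)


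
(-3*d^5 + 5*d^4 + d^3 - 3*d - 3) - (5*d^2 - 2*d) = -3*d^5 + 5*d^4 + d^3 - 5*d^2 - d - 3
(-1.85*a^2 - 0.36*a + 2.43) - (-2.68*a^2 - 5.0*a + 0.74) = 0.83*a^2 + 4.64*a + 1.69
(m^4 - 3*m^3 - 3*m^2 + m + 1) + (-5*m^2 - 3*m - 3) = m^4 - 3*m^3 - 8*m^2 - 2*m - 2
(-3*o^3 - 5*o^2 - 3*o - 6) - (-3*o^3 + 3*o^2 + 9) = -8*o^2 - 3*o - 15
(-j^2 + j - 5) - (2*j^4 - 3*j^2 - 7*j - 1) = -2*j^4 + 2*j^2 + 8*j - 4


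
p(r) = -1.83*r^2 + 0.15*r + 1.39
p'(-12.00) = 44.07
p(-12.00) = -263.93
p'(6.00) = -21.81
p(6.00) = -63.59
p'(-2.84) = 10.54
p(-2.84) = -13.80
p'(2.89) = -10.43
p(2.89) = -13.46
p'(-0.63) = 2.46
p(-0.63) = 0.57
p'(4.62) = -16.76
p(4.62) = -36.98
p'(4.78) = -17.34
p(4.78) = -39.71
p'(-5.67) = 20.90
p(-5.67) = -58.29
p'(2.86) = -10.32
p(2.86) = -13.15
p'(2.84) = -10.24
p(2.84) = -12.94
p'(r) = 0.15 - 3.66*r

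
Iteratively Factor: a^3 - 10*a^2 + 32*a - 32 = (a - 2)*(a^2 - 8*a + 16) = (a - 4)*(a - 2)*(a - 4)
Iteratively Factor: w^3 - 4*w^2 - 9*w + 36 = (w - 4)*(w^2 - 9) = (w - 4)*(w - 3)*(w + 3)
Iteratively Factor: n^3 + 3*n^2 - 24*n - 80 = (n + 4)*(n^2 - n - 20) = (n + 4)^2*(n - 5)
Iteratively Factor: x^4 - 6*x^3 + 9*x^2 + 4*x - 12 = (x + 1)*(x^3 - 7*x^2 + 16*x - 12) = (x - 2)*(x + 1)*(x^2 - 5*x + 6) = (x - 2)^2*(x + 1)*(x - 3)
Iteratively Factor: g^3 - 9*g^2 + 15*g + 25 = (g - 5)*(g^2 - 4*g - 5) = (g - 5)^2*(g + 1)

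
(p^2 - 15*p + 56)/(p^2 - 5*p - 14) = (p - 8)/(p + 2)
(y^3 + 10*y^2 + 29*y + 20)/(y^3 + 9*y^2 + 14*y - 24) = (y^2 + 6*y + 5)/(y^2 + 5*y - 6)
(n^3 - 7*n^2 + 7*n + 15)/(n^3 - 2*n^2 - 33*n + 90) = (n + 1)/(n + 6)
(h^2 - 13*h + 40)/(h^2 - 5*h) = (h - 8)/h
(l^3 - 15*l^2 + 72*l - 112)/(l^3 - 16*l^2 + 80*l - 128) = (l - 7)/(l - 8)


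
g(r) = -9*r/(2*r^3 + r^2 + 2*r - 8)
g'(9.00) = 0.01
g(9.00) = -0.05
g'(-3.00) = -0.24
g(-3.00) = -0.46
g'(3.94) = 0.13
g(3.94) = -0.26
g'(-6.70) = -0.03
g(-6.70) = -0.10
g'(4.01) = 0.12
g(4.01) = -0.25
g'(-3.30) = -0.20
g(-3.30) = -0.39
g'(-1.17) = 0.18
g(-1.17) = -0.86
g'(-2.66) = -0.28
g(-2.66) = -0.55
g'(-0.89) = 0.50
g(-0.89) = -0.77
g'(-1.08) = 0.28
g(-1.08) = -0.84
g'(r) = -9*r*(-6*r^2 - 2*r - 2)/(2*r^3 + r^2 + 2*r - 8)^2 - 9/(2*r^3 + r^2 + 2*r - 8)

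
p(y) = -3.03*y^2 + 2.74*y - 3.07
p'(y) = 2.74 - 6.06*y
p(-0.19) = -3.70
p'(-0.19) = 3.89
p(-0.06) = -3.25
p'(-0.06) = 3.10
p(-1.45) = -13.41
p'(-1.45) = 11.53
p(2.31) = -12.91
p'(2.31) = -11.26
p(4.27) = -46.62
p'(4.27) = -23.14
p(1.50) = -5.78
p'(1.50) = -6.35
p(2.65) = -17.09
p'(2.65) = -13.32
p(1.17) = -4.01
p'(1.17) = -4.35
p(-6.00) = -128.59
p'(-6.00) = 39.10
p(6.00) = -95.71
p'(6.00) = -33.62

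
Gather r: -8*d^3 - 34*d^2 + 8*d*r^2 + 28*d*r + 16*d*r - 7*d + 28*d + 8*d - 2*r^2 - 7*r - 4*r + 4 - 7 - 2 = -8*d^3 - 34*d^2 + 29*d + r^2*(8*d - 2) + r*(44*d - 11) - 5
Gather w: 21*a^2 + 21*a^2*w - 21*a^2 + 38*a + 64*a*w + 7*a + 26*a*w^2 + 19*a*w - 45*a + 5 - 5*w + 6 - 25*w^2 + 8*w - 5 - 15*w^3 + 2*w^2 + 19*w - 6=-15*w^3 + w^2*(26*a - 23) + w*(21*a^2 + 83*a + 22)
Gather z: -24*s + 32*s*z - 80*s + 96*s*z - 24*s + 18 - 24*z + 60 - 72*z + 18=-128*s + z*(128*s - 96) + 96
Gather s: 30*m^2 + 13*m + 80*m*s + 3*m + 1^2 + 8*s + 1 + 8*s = 30*m^2 + 16*m + s*(80*m + 16) + 2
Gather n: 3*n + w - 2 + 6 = 3*n + w + 4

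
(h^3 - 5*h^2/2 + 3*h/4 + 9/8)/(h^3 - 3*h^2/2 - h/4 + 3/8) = (2*h - 3)/(2*h - 1)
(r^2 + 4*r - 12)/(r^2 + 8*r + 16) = (r^2 + 4*r - 12)/(r^2 + 8*r + 16)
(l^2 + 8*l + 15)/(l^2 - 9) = (l + 5)/(l - 3)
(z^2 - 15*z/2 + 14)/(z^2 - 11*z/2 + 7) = (z - 4)/(z - 2)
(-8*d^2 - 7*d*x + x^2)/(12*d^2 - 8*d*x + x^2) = (-8*d^2 - 7*d*x + x^2)/(12*d^2 - 8*d*x + x^2)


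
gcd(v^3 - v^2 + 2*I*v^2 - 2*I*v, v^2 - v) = v^2 - v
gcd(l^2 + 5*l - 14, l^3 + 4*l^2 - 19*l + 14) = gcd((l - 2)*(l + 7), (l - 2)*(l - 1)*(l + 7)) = l^2 + 5*l - 14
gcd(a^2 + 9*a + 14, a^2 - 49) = a + 7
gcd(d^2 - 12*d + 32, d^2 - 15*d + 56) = d - 8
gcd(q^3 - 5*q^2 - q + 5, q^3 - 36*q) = 1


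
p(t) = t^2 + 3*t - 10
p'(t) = 2*t + 3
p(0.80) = -6.96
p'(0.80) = 4.60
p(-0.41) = -11.06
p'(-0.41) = 2.18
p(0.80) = -6.96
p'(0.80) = 4.60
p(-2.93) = -10.21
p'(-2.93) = -2.86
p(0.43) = -8.53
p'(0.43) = 3.86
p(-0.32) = -10.86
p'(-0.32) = 2.36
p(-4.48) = -3.37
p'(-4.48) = -5.96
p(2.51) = 3.83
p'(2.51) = 8.02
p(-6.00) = 8.00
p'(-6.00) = -9.00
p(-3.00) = -10.00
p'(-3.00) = -3.00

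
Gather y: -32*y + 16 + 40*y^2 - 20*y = 40*y^2 - 52*y + 16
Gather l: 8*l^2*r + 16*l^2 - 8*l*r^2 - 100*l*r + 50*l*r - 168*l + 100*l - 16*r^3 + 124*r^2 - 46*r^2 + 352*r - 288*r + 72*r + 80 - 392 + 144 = l^2*(8*r + 16) + l*(-8*r^2 - 50*r - 68) - 16*r^3 + 78*r^2 + 136*r - 168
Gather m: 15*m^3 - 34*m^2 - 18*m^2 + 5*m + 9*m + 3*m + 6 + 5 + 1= 15*m^3 - 52*m^2 + 17*m + 12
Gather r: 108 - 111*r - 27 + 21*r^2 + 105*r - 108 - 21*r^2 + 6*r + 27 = 0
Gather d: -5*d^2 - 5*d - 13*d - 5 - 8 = -5*d^2 - 18*d - 13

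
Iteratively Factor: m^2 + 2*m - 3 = (m - 1)*(m + 3)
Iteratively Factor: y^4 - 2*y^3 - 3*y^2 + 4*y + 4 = (y - 2)*(y^3 - 3*y - 2) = (y - 2)*(y + 1)*(y^2 - y - 2) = (y - 2)^2*(y + 1)*(y + 1)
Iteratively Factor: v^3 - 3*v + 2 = (v - 1)*(v^2 + v - 2) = (v - 1)^2*(v + 2)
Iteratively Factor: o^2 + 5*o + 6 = (o + 3)*(o + 2)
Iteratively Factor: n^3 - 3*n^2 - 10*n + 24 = (n - 2)*(n^2 - n - 12) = (n - 2)*(n + 3)*(n - 4)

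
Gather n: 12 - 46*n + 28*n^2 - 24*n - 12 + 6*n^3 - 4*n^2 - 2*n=6*n^3 + 24*n^2 - 72*n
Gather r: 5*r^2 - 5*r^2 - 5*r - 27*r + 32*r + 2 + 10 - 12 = 0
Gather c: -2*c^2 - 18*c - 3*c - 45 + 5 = -2*c^2 - 21*c - 40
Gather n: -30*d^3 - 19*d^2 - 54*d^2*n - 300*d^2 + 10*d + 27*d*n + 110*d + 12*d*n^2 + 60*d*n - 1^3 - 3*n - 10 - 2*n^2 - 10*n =-30*d^3 - 319*d^2 + 120*d + n^2*(12*d - 2) + n*(-54*d^2 + 87*d - 13) - 11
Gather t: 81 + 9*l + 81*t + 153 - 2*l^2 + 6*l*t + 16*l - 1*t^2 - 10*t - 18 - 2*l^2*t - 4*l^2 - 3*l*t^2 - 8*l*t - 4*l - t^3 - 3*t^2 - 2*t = -6*l^2 + 21*l - t^3 + t^2*(-3*l - 4) + t*(-2*l^2 - 2*l + 69) + 216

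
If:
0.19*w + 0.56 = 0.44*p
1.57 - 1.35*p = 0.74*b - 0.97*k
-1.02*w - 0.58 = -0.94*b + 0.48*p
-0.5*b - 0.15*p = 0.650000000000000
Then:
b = -1.42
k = -2.16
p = 0.39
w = -2.05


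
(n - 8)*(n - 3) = n^2 - 11*n + 24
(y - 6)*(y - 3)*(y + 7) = y^3 - 2*y^2 - 45*y + 126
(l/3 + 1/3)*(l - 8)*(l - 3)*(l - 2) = l^4/3 - 4*l^3 + 11*l^2 - 2*l/3 - 16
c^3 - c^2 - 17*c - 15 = (c - 5)*(c + 1)*(c + 3)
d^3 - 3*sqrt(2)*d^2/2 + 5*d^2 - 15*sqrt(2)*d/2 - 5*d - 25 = (d + 5)*(d - 5*sqrt(2)/2)*(d + sqrt(2))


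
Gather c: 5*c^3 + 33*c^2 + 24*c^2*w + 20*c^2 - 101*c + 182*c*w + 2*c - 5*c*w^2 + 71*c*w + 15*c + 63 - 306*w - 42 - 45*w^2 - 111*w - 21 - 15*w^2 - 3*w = 5*c^3 + c^2*(24*w + 53) + c*(-5*w^2 + 253*w - 84) - 60*w^2 - 420*w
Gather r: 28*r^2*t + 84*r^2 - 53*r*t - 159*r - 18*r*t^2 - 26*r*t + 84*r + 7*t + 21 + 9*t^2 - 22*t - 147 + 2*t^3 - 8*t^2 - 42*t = r^2*(28*t + 84) + r*(-18*t^2 - 79*t - 75) + 2*t^3 + t^2 - 57*t - 126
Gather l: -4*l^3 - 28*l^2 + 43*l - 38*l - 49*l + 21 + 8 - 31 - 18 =-4*l^3 - 28*l^2 - 44*l - 20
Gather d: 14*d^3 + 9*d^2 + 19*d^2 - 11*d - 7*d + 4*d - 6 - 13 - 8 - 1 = 14*d^3 + 28*d^2 - 14*d - 28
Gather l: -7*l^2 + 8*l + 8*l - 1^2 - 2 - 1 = -7*l^2 + 16*l - 4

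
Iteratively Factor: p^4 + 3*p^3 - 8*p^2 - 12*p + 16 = (p + 4)*(p^3 - p^2 - 4*p + 4) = (p - 1)*(p + 4)*(p^2 - 4) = (p - 2)*(p - 1)*(p + 4)*(p + 2)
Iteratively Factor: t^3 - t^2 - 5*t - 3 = (t + 1)*(t^2 - 2*t - 3) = (t + 1)^2*(t - 3)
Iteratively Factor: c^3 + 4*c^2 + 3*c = (c)*(c^2 + 4*c + 3) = c*(c + 3)*(c + 1)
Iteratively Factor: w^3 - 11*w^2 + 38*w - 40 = (w - 4)*(w^2 - 7*w + 10) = (w - 5)*(w - 4)*(w - 2)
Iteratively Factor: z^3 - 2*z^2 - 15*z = (z + 3)*(z^2 - 5*z) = z*(z + 3)*(z - 5)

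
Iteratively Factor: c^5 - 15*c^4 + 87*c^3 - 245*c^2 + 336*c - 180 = (c - 3)*(c^4 - 12*c^3 + 51*c^2 - 92*c + 60) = (c - 3)*(c - 2)*(c^3 - 10*c^2 + 31*c - 30) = (c - 3)^2*(c - 2)*(c^2 - 7*c + 10) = (c - 3)^2*(c - 2)^2*(c - 5)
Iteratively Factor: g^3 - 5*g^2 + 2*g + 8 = (g + 1)*(g^2 - 6*g + 8) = (g - 4)*(g + 1)*(g - 2)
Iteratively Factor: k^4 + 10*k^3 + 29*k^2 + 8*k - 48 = (k - 1)*(k^3 + 11*k^2 + 40*k + 48) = (k - 1)*(k + 4)*(k^2 + 7*k + 12) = (k - 1)*(k + 4)^2*(k + 3)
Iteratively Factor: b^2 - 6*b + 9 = (b - 3)*(b - 3)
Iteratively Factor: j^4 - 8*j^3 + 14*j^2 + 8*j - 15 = (j - 1)*(j^3 - 7*j^2 + 7*j + 15) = (j - 1)*(j + 1)*(j^2 - 8*j + 15) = (j - 3)*(j - 1)*(j + 1)*(j - 5)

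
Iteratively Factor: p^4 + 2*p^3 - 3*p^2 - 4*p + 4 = (p - 1)*(p^3 + 3*p^2 - 4) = (p - 1)*(p + 2)*(p^2 + p - 2) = (p - 1)*(p + 2)^2*(p - 1)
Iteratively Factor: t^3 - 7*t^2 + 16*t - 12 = (t - 2)*(t^2 - 5*t + 6) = (t - 2)^2*(t - 3)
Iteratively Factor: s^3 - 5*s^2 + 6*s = (s - 3)*(s^2 - 2*s) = s*(s - 3)*(s - 2)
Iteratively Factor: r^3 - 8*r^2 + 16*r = (r - 4)*(r^2 - 4*r) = r*(r - 4)*(r - 4)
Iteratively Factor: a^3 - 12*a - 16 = (a + 2)*(a^2 - 2*a - 8) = (a + 2)^2*(a - 4)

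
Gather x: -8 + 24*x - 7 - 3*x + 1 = 21*x - 14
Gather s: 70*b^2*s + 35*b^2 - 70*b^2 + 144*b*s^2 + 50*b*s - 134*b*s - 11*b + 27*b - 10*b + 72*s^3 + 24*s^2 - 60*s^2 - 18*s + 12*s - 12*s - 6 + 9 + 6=-35*b^2 + 6*b + 72*s^3 + s^2*(144*b - 36) + s*(70*b^2 - 84*b - 18) + 9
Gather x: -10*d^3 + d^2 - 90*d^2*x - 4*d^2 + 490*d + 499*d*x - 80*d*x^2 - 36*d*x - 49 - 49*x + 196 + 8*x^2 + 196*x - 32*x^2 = -10*d^3 - 3*d^2 + 490*d + x^2*(-80*d - 24) + x*(-90*d^2 + 463*d + 147) + 147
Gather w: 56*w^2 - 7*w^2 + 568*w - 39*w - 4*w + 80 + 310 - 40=49*w^2 + 525*w + 350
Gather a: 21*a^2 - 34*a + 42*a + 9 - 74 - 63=21*a^2 + 8*a - 128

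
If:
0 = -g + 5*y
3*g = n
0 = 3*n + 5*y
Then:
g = 0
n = 0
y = 0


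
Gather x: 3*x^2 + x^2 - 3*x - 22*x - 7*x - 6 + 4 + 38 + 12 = 4*x^2 - 32*x + 48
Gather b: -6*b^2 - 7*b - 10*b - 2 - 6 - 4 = -6*b^2 - 17*b - 12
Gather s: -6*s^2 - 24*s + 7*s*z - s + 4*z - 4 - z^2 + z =-6*s^2 + s*(7*z - 25) - z^2 + 5*z - 4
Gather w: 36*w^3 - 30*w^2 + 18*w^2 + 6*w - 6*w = 36*w^3 - 12*w^2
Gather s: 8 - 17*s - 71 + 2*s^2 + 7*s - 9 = 2*s^2 - 10*s - 72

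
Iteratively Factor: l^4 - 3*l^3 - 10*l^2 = (l)*(l^3 - 3*l^2 - 10*l) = l*(l - 5)*(l^2 + 2*l) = l^2*(l - 5)*(l + 2)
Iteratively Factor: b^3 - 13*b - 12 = (b + 1)*(b^2 - b - 12) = (b + 1)*(b + 3)*(b - 4)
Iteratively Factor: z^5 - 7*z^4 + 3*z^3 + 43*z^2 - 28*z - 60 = (z - 2)*(z^4 - 5*z^3 - 7*z^2 + 29*z + 30) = (z - 2)*(z + 1)*(z^3 - 6*z^2 - z + 30) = (z - 3)*(z - 2)*(z + 1)*(z^2 - 3*z - 10) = (z - 3)*(z - 2)*(z + 1)*(z + 2)*(z - 5)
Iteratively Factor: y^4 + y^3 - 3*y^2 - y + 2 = (y + 2)*(y^3 - y^2 - y + 1) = (y + 1)*(y + 2)*(y^2 - 2*y + 1) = (y - 1)*(y + 1)*(y + 2)*(y - 1)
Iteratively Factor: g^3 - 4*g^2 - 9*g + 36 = (g - 4)*(g^2 - 9) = (g - 4)*(g - 3)*(g + 3)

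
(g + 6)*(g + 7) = g^2 + 13*g + 42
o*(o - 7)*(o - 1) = o^3 - 8*o^2 + 7*o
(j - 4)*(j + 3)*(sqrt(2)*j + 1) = sqrt(2)*j^3 - sqrt(2)*j^2 + j^2 - 12*sqrt(2)*j - j - 12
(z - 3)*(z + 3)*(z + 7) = z^3 + 7*z^2 - 9*z - 63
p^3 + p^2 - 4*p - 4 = (p - 2)*(p + 1)*(p + 2)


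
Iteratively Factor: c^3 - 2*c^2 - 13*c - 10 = (c + 2)*(c^2 - 4*c - 5) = (c - 5)*(c + 2)*(c + 1)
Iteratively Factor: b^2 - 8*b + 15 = (b - 3)*(b - 5)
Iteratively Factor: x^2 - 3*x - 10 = (x + 2)*(x - 5)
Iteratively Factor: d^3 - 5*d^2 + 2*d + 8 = (d - 2)*(d^2 - 3*d - 4) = (d - 2)*(d + 1)*(d - 4)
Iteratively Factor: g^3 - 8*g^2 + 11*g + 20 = (g + 1)*(g^2 - 9*g + 20) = (g - 5)*(g + 1)*(g - 4)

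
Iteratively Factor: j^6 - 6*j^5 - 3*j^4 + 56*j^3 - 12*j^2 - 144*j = (j + 2)*(j^5 - 8*j^4 + 13*j^3 + 30*j^2 - 72*j) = (j - 3)*(j + 2)*(j^4 - 5*j^3 - 2*j^2 + 24*j) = (j - 3)^2*(j + 2)*(j^3 - 2*j^2 - 8*j) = j*(j - 3)^2*(j + 2)*(j^2 - 2*j - 8) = j*(j - 4)*(j - 3)^2*(j + 2)*(j + 2)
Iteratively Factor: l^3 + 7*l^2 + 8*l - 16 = (l + 4)*(l^2 + 3*l - 4) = (l - 1)*(l + 4)*(l + 4)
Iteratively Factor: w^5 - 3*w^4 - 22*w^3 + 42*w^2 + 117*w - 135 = (w + 3)*(w^4 - 6*w^3 - 4*w^2 + 54*w - 45) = (w - 3)*(w + 3)*(w^3 - 3*w^2 - 13*w + 15) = (w - 5)*(w - 3)*(w + 3)*(w^2 + 2*w - 3) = (w - 5)*(w - 3)*(w + 3)^2*(w - 1)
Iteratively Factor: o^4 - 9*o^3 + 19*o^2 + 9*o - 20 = (o - 1)*(o^3 - 8*o^2 + 11*o + 20) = (o - 1)*(o + 1)*(o^2 - 9*o + 20) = (o - 4)*(o - 1)*(o + 1)*(o - 5)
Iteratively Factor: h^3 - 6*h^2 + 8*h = (h)*(h^2 - 6*h + 8) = h*(h - 4)*(h - 2)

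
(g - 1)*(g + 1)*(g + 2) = g^3 + 2*g^2 - g - 2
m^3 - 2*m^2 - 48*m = m*(m - 8)*(m + 6)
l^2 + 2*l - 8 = (l - 2)*(l + 4)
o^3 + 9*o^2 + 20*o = o*(o + 4)*(o + 5)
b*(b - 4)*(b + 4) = b^3 - 16*b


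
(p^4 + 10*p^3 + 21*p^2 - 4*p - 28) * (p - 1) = p^5 + 9*p^4 + 11*p^3 - 25*p^2 - 24*p + 28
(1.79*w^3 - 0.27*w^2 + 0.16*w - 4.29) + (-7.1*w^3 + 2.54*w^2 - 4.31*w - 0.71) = -5.31*w^3 + 2.27*w^2 - 4.15*w - 5.0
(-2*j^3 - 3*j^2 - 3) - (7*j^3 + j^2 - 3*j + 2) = -9*j^3 - 4*j^2 + 3*j - 5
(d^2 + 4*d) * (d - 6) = d^3 - 2*d^2 - 24*d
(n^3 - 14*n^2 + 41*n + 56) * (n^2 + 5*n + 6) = n^5 - 9*n^4 - 23*n^3 + 177*n^2 + 526*n + 336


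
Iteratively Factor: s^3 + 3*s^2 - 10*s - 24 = (s - 3)*(s^2 + 6*s + 8) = (s - 3)*(s + 4)*(s + 2)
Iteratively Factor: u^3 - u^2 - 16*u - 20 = (u - 5)*(u^2 + 4*u + 4) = (u - 5)*(u + 2)*(u + 2)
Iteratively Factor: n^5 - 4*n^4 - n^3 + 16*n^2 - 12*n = (n - 2)*(n^4 - 2*n^3 - 5*n^2 + 6*n) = n*(n - 2)*(n^3 - 2*n^2 - 5*n + 6) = n*(n - 2)*(n - 1)*(n^2 - n - 6) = n*(n - 3)*(n - 2)*(n - 1)*(n + 2)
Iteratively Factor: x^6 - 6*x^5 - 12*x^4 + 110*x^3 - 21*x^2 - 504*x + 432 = (x - 3)*(x^5 - 3*x^4 - 21*x^3 + 47*x^2 + 120*x - 144) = (x - 3)*(x - 1)*(x^4 - 2*x^3 - 23*x^2 + 24*x + 144) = (x - 3)*(x - 1)*(x + 3)*(x^3 - 5*x^2 - 8*x + 48) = (x - 4)*(x - 3)*(x - 1)*(x + 3)*(x^2 - x - 12) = (x - 4)^2*(x - 3)*(x - 1)*(x + 3)*(x + 3)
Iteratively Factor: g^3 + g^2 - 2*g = (g - 1)*(g^2 + 2*g) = (g - 1)*(g + 2)*(g)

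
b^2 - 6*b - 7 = (b - 7)*(b + 1)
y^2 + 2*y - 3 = (y - 1)*(y + 3)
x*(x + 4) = x^2 + 4*x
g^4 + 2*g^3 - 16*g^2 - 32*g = g*(g - 4)*(g + 2)*(g + 4)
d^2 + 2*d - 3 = (d - 1)*(d + 3)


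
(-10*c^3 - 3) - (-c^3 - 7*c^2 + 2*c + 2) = -9*c^3 + 7*c^2 - 2*c - 5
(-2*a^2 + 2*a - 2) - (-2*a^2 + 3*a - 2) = -a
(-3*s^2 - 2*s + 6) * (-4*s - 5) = 12*s^3 + 23*s^2 - 14*s - 30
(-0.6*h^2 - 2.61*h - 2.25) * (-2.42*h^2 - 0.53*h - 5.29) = 1.452*h^4 + 6.6342*h^3 + 10.0023*h^2 + 14.9994*h + 11.9025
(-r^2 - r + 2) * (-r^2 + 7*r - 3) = r^4 - 6*r^3 - 6*r^2 + 17*r - 6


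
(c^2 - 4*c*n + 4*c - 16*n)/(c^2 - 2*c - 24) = (c - 4*n)/(c - 6)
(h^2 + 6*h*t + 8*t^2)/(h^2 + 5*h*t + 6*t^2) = (h + 4*t)/(h + 3*t)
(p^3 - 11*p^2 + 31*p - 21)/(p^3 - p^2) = 1 - 10/p + 21/p^2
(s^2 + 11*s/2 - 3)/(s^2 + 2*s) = (s^2 + 11*s/2 - 3)/(s*(s + 2))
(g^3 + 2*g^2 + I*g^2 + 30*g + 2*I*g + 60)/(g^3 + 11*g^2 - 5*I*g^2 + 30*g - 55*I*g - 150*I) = (g^2 + g*(2 + 6*I) + 12*I)/(g^2 + 11*g + 30)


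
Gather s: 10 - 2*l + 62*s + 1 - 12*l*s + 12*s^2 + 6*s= -2*l + 12*s^2 + s*(68 - 12*l) + 11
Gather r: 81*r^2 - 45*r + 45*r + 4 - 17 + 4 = 81*r^2 - 9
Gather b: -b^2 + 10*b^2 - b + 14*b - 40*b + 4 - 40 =9*b^2 - 27*b - 36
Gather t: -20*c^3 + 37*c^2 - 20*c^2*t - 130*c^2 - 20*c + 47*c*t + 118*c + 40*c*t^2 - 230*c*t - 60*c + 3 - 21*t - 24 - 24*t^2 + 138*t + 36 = -20*c^3 - 93*c^2 + 38*c + t^2*(40*c - 24) + t*(-20*c^2 - 183*c + 117) + 15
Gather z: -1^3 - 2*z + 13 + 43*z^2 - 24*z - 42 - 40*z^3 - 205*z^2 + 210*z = -40*z^3 - 162*z^2 + 184*z - 30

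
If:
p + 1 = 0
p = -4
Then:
No Solution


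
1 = 1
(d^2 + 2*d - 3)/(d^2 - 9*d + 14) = (d^2 + 2*d - 3)/(d^2 - 9*d + 14)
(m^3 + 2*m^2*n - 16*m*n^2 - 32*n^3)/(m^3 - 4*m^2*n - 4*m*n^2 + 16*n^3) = (m + 4*n)/(m - 2*n)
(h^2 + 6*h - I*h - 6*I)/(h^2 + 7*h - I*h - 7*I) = (h + 6)/(h + 7)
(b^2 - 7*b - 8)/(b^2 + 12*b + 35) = (b^2 - 7*b - 8)/(b^2 + 12*b + 35)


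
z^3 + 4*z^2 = z^2*(z + 4)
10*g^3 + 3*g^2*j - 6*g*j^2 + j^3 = (-5*g + j)*(-2*g + j)*(g + j)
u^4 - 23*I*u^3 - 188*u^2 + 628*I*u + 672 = (u - 8*I)*(u - 7*I)*(u - 6*I)*(u - 2*I)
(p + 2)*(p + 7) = p^2 + 9*p + 14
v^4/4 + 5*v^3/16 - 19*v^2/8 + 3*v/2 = v*(v/4 + 1)*(v - 2)*(v - 3/4)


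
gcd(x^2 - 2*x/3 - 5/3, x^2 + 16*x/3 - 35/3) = x - 5/3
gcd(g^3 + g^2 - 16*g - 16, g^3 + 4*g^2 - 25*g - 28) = g^2 - 3*g - 4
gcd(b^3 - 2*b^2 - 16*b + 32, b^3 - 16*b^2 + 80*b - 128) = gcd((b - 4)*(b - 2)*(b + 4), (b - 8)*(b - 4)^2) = b - 4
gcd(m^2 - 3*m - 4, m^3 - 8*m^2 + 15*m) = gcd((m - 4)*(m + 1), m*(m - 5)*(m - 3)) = 1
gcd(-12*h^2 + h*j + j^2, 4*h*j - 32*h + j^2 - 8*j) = 4*h + j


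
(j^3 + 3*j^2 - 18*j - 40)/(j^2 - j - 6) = (j^2 + j - 20)/(j - 3)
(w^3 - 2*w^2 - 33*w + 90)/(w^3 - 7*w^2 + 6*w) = (w^3 - 2*w^2 - 33*w + 90)/(w*(w^2 - 7*w + 6))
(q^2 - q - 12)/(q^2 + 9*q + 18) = (q - 4)/(q + 6)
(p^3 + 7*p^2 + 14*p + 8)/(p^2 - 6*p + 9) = (p^3 + 7*p^2 + 14*p + 8)/(p^2 - 6*p + 9)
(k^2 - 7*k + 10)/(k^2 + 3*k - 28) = (k^2 - 7*k + 10)/(k^2 + 3*k - 28)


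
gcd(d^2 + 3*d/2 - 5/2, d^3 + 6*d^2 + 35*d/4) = d + 5/2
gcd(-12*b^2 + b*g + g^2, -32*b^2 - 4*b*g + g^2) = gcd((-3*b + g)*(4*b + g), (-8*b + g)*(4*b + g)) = 4*b + g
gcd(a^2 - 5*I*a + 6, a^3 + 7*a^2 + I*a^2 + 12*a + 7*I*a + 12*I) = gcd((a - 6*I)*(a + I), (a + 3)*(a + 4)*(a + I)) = a + I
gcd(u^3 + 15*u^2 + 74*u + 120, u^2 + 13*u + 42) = u + 6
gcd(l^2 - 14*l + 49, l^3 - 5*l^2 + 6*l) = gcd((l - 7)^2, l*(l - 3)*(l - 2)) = 1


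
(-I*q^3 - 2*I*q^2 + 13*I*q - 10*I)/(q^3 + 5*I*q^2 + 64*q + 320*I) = I*(-q^3 - 2*q^2 + 13*q - 10)/(q^3 + 5*I*q^2 + 64*q + 320*I)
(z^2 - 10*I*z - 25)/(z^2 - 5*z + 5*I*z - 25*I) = (z^2 - 10*I*z - 25)/(z^2 + 5*z*(-1 + I) - 25*I)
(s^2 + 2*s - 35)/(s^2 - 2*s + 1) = (s^2 + 2*s - 35)/(s^2 - 2*s + 1)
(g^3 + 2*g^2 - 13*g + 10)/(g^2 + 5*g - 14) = (g^2 + 4*g - 5)/(g + 7)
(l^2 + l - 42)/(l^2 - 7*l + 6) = (l + 7)/(l - 1)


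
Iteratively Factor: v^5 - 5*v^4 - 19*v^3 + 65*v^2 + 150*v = (v)*(v^4 - 5*v^3 - 19*v^2 + 65*v + 150) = v*(v - 5)*(v^3 - 19*v - 30) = v*(v - 5)^2*(v^2 + 5*v + 6) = v*(v - 5)^2*(v + 3)*(v + 2)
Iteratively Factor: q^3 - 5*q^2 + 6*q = (q)*(q^2 - 5*q + 6) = q*(q - 3)*(q - 2)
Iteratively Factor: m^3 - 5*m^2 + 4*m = (m - 1)*(m^2 - 4*m) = m*(m - 1)*(m - 4)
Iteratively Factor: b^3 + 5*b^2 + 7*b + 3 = (b + 1)*(b^2 + 4*b + 3) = (b + 1)*(b + 3)*(b + 1)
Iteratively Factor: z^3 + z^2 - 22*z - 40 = (z + 2)*(z^2 - z - 20) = (z - 5)*(z + 2)*(z + 4)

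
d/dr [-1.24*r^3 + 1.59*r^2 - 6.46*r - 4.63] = -3.72*r^2 + 3.18*r - 6.46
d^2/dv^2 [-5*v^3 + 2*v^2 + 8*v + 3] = 4 - 30*v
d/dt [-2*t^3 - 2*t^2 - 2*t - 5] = -6*t^2 - 4*t - 2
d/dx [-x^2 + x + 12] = 1 - 2*x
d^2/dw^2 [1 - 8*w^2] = -16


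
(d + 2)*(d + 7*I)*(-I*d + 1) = -I*d^3 + 8*d^2 - 2*I*d^2 + 16*d + 7*I*d + 14*I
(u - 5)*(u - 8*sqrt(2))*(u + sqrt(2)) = u^3 - 7*sqrt(2)*u^2 - 5*u^2 - 16*u + 35*sqrt(2)*u + 80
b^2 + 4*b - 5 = (b - 1)*(b + 5)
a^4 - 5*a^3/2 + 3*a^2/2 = a^2*(a - 3/2)*(a - 1)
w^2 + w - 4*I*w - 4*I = (w + 1)*(w - 4*I)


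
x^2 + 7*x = x*(x + 7)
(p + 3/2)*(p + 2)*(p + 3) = p^3 + 13*p^2/2 + 27*p/2 + 9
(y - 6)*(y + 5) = y^2 - y - 30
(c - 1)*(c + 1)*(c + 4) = c^3 + 4*c^2 - c - 4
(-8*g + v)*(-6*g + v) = 48*g^2 - 14*g*v + v^2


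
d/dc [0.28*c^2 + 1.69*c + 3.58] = 0.56*c + 1.69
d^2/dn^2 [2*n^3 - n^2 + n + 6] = 12*n - 2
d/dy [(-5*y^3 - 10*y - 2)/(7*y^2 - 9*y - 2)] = (-35*y^4 + 90*y^3 + 100*y^2 + 28*y + 2)/(49*y^4 - 126*y^3 + 53*y^2 + 36*y + 4)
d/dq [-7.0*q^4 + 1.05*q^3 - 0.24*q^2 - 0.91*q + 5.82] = -28.0*q^3 + 3.15*q^2 - 0.48*q - 0.91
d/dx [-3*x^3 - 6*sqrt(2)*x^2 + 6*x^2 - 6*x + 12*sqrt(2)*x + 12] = -9*x^2 - 12*sqrt(2)*x + 12*x - 6 + 12*sqrt(2)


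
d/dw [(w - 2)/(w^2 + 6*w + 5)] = (w^2 + 6*w - 2*(w - 2)*(w + 3) + 5)/(w^2 + 6*w + 5)^2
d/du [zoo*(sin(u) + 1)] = zoo*cos(u)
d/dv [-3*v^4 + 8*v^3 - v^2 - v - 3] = -12*v^3 + 24*v^2 - 2*v - 1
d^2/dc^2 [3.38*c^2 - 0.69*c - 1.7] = 6.76000000000000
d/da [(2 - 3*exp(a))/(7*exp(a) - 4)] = -2*exp(a)/(7*exp(a) - 4)^2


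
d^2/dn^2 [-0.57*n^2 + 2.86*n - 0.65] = -1.14000000000000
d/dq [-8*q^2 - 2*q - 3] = -16*q - 2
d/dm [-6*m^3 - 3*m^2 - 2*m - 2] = -18*m^2 - 6*m - 2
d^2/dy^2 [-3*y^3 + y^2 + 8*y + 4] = 2 - 18*y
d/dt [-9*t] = -9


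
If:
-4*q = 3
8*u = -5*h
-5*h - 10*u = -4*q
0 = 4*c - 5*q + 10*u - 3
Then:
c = 57/16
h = 12/5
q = -3/4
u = -3/2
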